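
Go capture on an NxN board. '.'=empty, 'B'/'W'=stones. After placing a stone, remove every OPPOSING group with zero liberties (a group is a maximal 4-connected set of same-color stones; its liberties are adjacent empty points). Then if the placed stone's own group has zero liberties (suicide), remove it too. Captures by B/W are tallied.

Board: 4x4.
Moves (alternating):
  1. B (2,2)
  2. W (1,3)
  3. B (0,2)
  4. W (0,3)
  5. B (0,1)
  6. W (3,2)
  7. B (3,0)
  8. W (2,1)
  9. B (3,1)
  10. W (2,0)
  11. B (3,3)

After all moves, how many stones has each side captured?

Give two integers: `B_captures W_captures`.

Answer: 0 2

Derivation:
Move 1: B@(2,2) -> caps B=0 W=0
Move 2: W@(1,3) -> caps B=0 W=0
Move 3: B@(0,2) -> caps B=0 W=0
Move 4: W@(0,3) -> caps B=0 W=0
Move 5: B@(0,1) -> caps B=0 W=0
Move 6: W@(3,2) -> caps B=0 W=0
Move 7: B@(3,0) -> caps B=0 W=0
Move 8: W@(2,1) -> caps B=0 W=0
Move 9: B@(3,1) -> caps B=0 W=0
Move 10: W@(2,0) -> caps B=0 W=2
Move 11: B@(3,3) -> caps B=0 W=2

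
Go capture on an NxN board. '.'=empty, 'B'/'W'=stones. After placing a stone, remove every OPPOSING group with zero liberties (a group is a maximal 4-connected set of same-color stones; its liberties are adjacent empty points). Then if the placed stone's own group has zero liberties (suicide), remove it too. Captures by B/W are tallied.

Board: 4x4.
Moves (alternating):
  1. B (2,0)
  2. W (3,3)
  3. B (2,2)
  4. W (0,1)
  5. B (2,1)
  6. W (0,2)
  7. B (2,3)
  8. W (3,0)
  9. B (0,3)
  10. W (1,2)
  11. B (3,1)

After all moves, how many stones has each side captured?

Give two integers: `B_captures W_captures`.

Move 1: B@(2,0) -> caps B=0 W=0
Move 2: W@(3,3) -> caps B=0 W=0
Move 3: B@(2,2) -> caps B=0 W=0
Move 4: W@(0,1) -> caps B=0 W=0
Move 5: B@(2,1) -> caps B=0 W=0
Move 6: W@(0,2) -> caps B=0 W=0
Move 7: B@(2,3) -> caps B=0 W=0
Move 8: W@(3,0) -> caps B=0 W=0
Move 9: B@(0,3) -> caps B=0 W=0
Move 10: W@(1,2) -> caps B=0 W=0
Move 11: B@(3,1) -> caps B=1 W=0

Answer: 1 0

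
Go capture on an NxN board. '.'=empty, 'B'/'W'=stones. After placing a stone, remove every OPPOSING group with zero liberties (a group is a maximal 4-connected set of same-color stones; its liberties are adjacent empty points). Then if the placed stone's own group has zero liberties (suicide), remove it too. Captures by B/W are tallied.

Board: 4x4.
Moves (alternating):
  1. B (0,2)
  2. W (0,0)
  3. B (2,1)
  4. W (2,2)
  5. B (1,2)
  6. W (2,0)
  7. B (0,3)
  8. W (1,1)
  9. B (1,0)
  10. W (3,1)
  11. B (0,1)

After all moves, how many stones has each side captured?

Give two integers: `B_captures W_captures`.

Answer: 0 1

Derivation:
Move 1: B@(0,2) -> caps B=0 W=0
Move 2: W@(0,0) -> caps B=0 W=0
Move 3: B@(2,1) -> caps B=0 W=0
Move 4: W@(2,2) -> caps B=0 W=0
Move 5: B@(1,2) -> caps B=0 W=0
Move 6: W@(2,0) -> caps B=0 W=0
Move 7: B@(0,3) -> caps B=0 W=0
Move 8: W@(1,1) -> caps B=0 W=0
Move 9: B@(1,0) -> caps B=0 W=0
Move 10: W@(3,1) -> caps B=0 W=1
Move 11: B@(0,1) -> caps B=0 W=1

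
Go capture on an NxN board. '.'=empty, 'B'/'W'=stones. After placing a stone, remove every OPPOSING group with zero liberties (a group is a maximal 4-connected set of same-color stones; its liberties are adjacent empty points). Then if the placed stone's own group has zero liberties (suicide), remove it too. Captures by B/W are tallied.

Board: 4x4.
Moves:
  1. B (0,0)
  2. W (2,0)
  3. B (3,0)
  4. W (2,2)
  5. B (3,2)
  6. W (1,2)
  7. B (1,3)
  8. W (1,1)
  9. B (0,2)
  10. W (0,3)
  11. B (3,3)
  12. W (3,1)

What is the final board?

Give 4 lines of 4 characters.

Answer: B.B.
.WWB
W.W.
.WBB

Derivation:
Move 1: B@(0,0) -> caps B=0 W=0
Move 2: W@(2,0) -> caps B=0 W=0
Move 3: B@(3,0) -> caps B=0 W=0
Move 4: W@(2,2) -> caps B=0 W=0
Move 5: B@(3,2) -> caps B=0 W=0
Move 6: W@(1,2) -> caps B=0 W=0
Move 7: B@(1,3) -> caps B=0 W=0
Move 8: W@(1,1) -> caps B=0 W=0
Move 9: B@(0,2) -> caps B=0 W=0
Move 10: W@(0,3) -> caps B=0 W=0
Move 11: B@(3,3) -> caps B=0 W=0
Move 12: W@(3,1) -> caps B=0 W=1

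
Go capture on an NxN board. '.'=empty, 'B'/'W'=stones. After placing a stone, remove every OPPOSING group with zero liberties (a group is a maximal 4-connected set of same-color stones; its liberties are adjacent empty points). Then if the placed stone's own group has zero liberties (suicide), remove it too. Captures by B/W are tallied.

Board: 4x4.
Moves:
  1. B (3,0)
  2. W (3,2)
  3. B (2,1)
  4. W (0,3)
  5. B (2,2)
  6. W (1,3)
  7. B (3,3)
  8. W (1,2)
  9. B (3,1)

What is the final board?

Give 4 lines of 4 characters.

Move 1: B@(3,0) -> caps B=0 W=0
Move 2: W@(3,2) -> caps B=0 W=0
Move 3: B@(2,1) -> caps B=0 W=0
Move 4: W@(0,3) -> caps B=0 W=0
Move 5: B@(2,2) -> caps B=0 W=0
Move 6: W@(1,3) -> caps B=0 W=0
Move 7: B@(3,3) -> caps B=0 W=0
Move 8: W@(1,2) -> caps B=0 W=0
Move 9: B@(3,1) -> caps B=1 W=0

Answer: ...W
..WW
.BB.
BB.B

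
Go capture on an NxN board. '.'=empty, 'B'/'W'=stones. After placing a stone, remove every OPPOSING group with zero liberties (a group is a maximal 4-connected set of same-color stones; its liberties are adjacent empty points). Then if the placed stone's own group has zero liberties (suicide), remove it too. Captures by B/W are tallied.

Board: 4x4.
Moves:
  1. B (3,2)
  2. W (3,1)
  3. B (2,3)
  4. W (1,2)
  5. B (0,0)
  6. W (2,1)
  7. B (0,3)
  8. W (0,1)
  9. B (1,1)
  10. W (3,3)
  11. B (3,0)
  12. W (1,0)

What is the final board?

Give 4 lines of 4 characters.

Move 1: B@(3,2) -> caps B=0 W=0
Move 2: W@(3,1) -> caps B=0 W=0
Move 3: B@(2,3) -> caps B=0 W=0
Move 4: W@(1,2) -> caps B=0 W=0
Move 5: B@(0,0) -> caps B=0 W=0
Move 6: W@(2,1) -> caps B=0 W=0
Move 7: B@(0,3) -> caps B=0 W=0
Move 8: W@(0,1) -> caps B=0 W=0
Move 9: B@(1,1) -> caps B=0 W=0
Move 10: W@(3,3) -> caps B=0 W=0
Move 11: B@(3,0) -> caps B=0 W=0
Move 12: W@(1,0) -> caps B=0 W=2

Answer: .W.B
W.W.
.W.B
BWB.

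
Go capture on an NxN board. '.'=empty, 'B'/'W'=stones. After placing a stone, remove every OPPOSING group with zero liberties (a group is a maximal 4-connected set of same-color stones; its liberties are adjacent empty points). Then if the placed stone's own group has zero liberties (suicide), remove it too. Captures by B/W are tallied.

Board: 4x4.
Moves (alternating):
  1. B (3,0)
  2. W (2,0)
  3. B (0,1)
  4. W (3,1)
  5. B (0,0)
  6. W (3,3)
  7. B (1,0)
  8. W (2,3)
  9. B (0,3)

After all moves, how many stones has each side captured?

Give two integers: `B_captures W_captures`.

Move 1: B@(3,0) -> caps B=0 W=0
Move 2: W@(2,0) -> caps B=0 W=0
Move 3: B@(0,1) -> caps B=0 W=0
Move 4: W@(3,1) -> caps B=0 W=1
Move 5: B@(0,0) -> caps B=0 W=1
Move 6: W@(3,3) -> caps B=0 W=1
Move 7: B@(1,0) -> caps B=0 W=1
Move 8: W@(2,3) -> caps B=0 W=1
Move 9: B@(0,3) -> caps B=0 W=1

Answer: 0 1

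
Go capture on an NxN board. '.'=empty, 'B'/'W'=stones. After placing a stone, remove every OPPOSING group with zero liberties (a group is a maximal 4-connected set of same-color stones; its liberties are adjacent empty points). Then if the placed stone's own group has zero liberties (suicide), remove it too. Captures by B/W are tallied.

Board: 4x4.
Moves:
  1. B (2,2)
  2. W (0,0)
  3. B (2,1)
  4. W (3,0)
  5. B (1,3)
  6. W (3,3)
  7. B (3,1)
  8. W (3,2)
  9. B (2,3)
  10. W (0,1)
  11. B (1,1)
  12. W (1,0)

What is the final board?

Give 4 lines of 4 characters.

Move 1: B@(2,2) -> caps B=0 W=0
Move 2: W@(0,0) -> caps B=0 W=0
Move 3: B@(2,1) -> caps B=0 W=0
Move 4: W@(3,0) -> caps B=0 W=0
Move 5: B@(1,3) -> caps B=0 W=0
Move 6: W@(3,3) -> caps B=0 W=0
Move 7: B@(3,1) -> caps B=0 W=0
Move 8: W@(3,2) -> caps B=0 W=0
Move 9: B@(2,3) -> caps B=2 W=0
Move 10: W@(0,1) -> caps B=2 W=0
Move 11: B@(1,1) -> caps B=2 W=0
Move 12: W@(1,0) -> caps B=2 W=0

Answer: WW..
WB.B
.BBB
WB..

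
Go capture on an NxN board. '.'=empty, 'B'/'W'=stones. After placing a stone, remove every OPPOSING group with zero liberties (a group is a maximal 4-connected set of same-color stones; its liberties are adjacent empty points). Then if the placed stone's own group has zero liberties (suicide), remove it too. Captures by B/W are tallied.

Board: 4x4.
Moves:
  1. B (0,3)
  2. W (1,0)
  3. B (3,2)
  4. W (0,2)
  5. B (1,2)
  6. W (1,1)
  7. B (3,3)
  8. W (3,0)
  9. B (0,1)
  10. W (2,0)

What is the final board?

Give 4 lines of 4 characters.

Answer: .B.B
WWB.
W...
W.BB

Derivation:
Move 1: B@(0,3) -> caps B=0 W=0
Move 2: W@(1,0) -> caps B=0 W=0
Move 3: B@(3,2) -> caps B=0 W=0
Move 4: W@(0,2) -> caps B=0 W=0
Move 5: B@(1,2) -> caps B=0 W=0
Move 6: W@(1,1) -> caps B=0 W=0
Move 7: B@(3,3) -> caps B=0 W=0
Move 8: W@(3,0) -> caps B=0 W=0
Move 9: B@(0,1) -> caps B=1 W=0
Move 10: W@(2,0) -> caps B=1 W=0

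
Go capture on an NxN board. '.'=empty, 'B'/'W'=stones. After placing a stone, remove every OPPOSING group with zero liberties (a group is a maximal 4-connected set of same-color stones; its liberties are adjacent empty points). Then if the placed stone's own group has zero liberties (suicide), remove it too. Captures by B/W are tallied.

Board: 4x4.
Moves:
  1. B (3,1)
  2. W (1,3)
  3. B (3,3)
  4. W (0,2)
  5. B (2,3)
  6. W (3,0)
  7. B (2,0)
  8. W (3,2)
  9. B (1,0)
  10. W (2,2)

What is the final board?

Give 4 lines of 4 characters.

Answer: ..W.
B..W
B.W.
.BW.

Derivation:
Move 1: B@(3,1) -> caps B=0 W=0
Move 2: W@(1,3) -> caps B=0 W=0
Move 3: B@(3,3) -> caps B=0 W=0
Move 4: W@(0,2) -> caps B=0 W=0
Move 5: B@(2,3) -> caps B=0 W=0
Move 6: W@(3,0) -> caps B=0 W=0
Move 7: B@(2,0) -> caps B=1 W=0
Move 8: W@(3,2) -> caps B=1 W=0
Move 9: B@(1,0) -> caps B=1 W=0
Move 10: W@(2,2) -> caps B=1 W=2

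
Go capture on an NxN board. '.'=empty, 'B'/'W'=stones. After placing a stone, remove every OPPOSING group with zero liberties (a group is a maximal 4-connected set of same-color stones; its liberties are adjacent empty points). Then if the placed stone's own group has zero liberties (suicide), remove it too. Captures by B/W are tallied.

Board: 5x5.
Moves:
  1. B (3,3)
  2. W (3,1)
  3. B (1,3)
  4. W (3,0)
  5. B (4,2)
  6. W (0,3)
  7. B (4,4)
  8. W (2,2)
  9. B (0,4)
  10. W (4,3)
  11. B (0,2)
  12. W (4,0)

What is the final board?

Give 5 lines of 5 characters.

Answer: ..B.B
...B.
..W..
WW.B.
W.B.B

Derivation:
Move 1: B@(3,3) -> caps B=0 W=0
Move 2: W@(3,1) -> caps B=0 W=0
Move 3: B@(1,3) -> caps B=0 W=0
Move 4: W@(3,0) -> caps B=0 W=0
Move 5: B@(4,2) -> caps B=0 W=0
Move 6: W@(0,3) -> caps B=0 W=0
Move 7: B@(4,4) -> caps B=0 W=0
Move 8: W@(2,2) -> caps B=0 W=0
Move 9: B@(0,4) -> caps B=0 W=0
Move 10: W@(4,3) -> caps B=0 W=0
Move 11: B@(0,2) -> caps B=1 W=0
Move 12: W@(4,0) -> caps B=1 W=0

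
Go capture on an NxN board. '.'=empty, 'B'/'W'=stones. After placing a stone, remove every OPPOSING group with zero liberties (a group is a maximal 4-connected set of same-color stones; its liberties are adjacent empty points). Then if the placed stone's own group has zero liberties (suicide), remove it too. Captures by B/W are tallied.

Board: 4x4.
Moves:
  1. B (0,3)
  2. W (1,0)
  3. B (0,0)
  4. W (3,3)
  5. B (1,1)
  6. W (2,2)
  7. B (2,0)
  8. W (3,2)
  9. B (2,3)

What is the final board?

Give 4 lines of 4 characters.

Move 1: B@(0,3) -> caps B=0 W=0
Move 2: W@(1,0) -> caps B=0 W=0
Move 3: B@(0,0) -> caps B=0 W=0
Move 4: W@(3,3) -> caps B=0 W=0
Move 5: B@(1,1) -> caps B=0 W=0
Move 6: W@(2,2) -> caps B=0 W=0
Move 7: B@(2,0) -> caps B=1 W=0
Move 8: W@(3,2) -> caps B=1 W=0
Move 9: B@(2,3) -> caps B=1 W=0

Answer: B..B
.B..
B.WB
..WW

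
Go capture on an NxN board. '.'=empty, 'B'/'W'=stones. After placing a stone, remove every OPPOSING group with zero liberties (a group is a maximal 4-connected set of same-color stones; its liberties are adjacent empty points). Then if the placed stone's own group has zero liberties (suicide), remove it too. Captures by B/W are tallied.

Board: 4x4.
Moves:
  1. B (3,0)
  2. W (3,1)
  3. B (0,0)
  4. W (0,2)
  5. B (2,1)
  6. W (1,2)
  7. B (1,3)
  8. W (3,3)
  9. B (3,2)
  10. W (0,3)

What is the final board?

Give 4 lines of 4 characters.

Answer: B.WW
..WB
.B..
B.BW

Derivation:
Move 1: B@(3,0) -> caps B=0 W=0
Move 2: W@(3,1) -> caps B=0 W=0
Move 3: B@(0,0) -> caps B=0 W=0
Move 4: W@(0,2) -> caps B=0 W=0
Move 5: B@(2,1) -> caps B=0 W=0
Move 6: W@(1,2) -> caps B=0 W=0
Move 7: B@(1,3) -> caps B=0 W=0
Move 8: W@(3,3) -> caps B=0 W=0
Move 9: B@(3,2) -> caps B=1 W=0
Move 10: W@(0,3) -> caps B=1 W=0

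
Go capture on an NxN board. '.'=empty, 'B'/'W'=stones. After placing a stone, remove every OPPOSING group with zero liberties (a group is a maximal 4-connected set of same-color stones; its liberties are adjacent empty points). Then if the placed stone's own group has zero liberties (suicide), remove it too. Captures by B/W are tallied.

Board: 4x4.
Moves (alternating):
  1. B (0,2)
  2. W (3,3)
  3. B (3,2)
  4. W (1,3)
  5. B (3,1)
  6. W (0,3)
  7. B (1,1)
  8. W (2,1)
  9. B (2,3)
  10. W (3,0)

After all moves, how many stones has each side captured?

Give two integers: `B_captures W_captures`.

Answer: 1 0

Derivation:
Move 1: B@(0,2) -> caps B=0 W=0
Move 2: W@(3,3) -> caps B=0 W=0
Move 3: B@(3,2) -> caps B=0 W=0
Move 4: W@(1,3) -> caps B=0 W=0
Move 5: B@(3,1) -> caps B=0 W=0
Move 6: W@(0,3) -> caps B=0 W=0
Move 7: B@(1,1) -> caps B=0 W=0
Move 8: W@(2,1) -> caps B=0 W=0
Move 9: B@(2,3) -> caps B=1 W=0
Move 10: W@(3,0) -> caps B=1 W=0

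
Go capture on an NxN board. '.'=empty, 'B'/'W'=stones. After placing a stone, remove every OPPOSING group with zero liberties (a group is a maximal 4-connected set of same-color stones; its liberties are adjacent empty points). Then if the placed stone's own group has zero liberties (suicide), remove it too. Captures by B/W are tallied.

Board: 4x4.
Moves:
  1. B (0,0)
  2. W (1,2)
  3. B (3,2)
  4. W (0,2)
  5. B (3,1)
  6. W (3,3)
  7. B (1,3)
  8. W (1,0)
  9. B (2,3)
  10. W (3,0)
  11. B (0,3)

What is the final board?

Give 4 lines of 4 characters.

Move 1: B@(0,0) -> caps B=0 W=0
Move 2: W@(1,2) -> caps B=0 W=0
Move 3: B@(3,2) -> caps B=0 W=0
Move 4: W@(0,2) -> caps B=0 W=0
Move 5: B@(3,1) -> caps B=0 W=0
Move 6: W@(3,3) -> caps B=0 W=0
Move 7: B@(1,3) -> caps B=0 W=0
Move 8: W@(1,0) -> caps B=0 W=0
Move 9: B@(2,3) -> caps B=1 W=0
Move 10: W@(3,0) -> caps B=1 W=0
Move 11: B@(0,3) -> caps B=1 W=0

Answer: B.WB
W.WB
...B
WBB.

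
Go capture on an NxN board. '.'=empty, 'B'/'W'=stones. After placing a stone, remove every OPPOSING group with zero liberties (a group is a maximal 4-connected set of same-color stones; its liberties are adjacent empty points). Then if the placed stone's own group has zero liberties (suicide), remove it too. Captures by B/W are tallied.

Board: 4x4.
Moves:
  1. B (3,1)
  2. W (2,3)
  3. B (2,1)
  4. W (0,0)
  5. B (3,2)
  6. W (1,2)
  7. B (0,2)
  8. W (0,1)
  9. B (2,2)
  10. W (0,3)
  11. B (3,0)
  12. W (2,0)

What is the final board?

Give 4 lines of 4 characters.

Answer: WW.W
..W.
WBBW
BBB.

Derivation:
Move 1: B@(3,1) -> caps B=0 W=0
Move 2: W@(2,3) -> caps B=0 W=0
Move 3: B@(2,1) -> caps B=0 W=0
Move 4: W@(0,0) -> caps B=0 W=0
Move 5: B@(3,2) -> caps B=0 W=0
Move 6: W@(1,2) -> caps B=0 W=0
Move 7: B@(0,2) -> caps B=0 W=0
Move 8: W@(0,1) -> caps B=0 W=0
Move 9: B@(2,2) -> caps B=0 W=0
Move 10: W@(0,3) -> caps B=0 W=1
Move 11: B@(3,0) -> caps B=0 W=1
Move 12: W@(2,0) -> caps B=0 W=1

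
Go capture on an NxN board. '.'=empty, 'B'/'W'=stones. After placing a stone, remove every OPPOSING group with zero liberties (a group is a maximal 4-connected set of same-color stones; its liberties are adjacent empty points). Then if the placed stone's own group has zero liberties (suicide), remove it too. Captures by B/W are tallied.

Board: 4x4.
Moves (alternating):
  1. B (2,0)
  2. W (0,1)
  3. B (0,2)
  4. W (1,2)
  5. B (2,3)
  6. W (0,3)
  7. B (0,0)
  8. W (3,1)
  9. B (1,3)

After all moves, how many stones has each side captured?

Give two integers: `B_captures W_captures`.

Move 1: B@(2,0) -> caps B=0 W=0
Move 2: W@(0,1) -> caps B=0 W=0
Move 3: B@(0,2) -> caps B=0 W=0
Move 4: W@(1,2) -> caps B=0 W=0
Move 5: B@(2,3) -> caps B=0 W=0
Move 6: W@(0,3) -> caps B=0 W=1
Move 7: B@(0,0) -> caps B=0 W=1
Move 8: W@(3,1) -> caps B=0 W=1
Move 9: B@(1,3) -> caps B=0 W=1

Answer: 0 1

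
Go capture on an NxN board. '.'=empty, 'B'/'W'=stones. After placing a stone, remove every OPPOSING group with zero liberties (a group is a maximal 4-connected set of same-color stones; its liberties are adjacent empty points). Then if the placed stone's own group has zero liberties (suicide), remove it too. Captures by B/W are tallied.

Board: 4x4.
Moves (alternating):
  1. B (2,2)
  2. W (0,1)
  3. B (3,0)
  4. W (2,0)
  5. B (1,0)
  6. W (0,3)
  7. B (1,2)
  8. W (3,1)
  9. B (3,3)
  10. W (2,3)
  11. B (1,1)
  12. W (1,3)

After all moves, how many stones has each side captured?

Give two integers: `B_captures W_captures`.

Move 1: B@(2,2) -> caps B=0 W=0
Move 2: W@(0,1) -> caps B=0 W=0
Move 3: B@(3,0) -> caps B=0 W=0
Move 4: W@(2,0) -> caps B=0 W=0
Move 5: B@(1,0) -> caps B=0 W=0
Move 6: W@(0,3) -> caps B=0 W=0
Move 7: B@(1,2) -> caps B=0 W=0
Move 8: W@(3,1) -> caps B=0 W=1
Move 9: B@(3,3) -> caps B=0 W=1
Move 10: W@(2,3) -> caps B=0 W=1
Move 11: B@(1,1) -> caps B=0 W=1
Move 12: W@(1,3) -> caps B=0 W=1

Answer: 0 1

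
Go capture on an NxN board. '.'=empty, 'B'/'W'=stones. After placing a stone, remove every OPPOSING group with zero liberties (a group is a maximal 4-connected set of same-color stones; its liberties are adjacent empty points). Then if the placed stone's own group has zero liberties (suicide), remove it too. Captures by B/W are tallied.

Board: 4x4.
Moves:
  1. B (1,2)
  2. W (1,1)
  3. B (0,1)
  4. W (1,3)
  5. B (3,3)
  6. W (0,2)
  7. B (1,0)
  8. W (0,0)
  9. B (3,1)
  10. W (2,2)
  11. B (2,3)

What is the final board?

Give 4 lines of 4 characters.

Move 1: B@(1,2) -> caps B=0 W=0
Move 2: W@(1,1) -> caps B=0 W=0
Move 3: B@(0,1) -> caps B=0 W=0
Move 4: W@(1,3) -> caps B=0 W=0
Move 5: B@(3,3) -> caps B=0 W=0
Move 6: W@(0,2) -> caps B=0 W=0
Move 7: B@(1,0) -> caps B=0 W=0
Move 8: W@(0,0) -> caps B=0 W=1
Move 9: B@(3,1) -> caps B=0 W=1
Move 10: W@(2,2) -> caps B=0 W=2
Move 11: B@(2,3) -> caps B=0 W=2

Answer: W.W.
BW.W
..WB
.B.B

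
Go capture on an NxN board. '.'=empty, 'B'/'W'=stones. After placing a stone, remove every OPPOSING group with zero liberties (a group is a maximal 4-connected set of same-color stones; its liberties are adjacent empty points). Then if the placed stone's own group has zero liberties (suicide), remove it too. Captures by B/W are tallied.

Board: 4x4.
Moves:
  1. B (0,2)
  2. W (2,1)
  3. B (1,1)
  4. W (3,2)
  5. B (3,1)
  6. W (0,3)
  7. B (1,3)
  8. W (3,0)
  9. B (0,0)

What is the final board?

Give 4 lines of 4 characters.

Answer: B.B.
.B.B
.W..
W.W.

Derivation:
Move 1: B@(0,2) -> caps B=0 W=0
Move 2: W@(2,1) -> caps B=0 W=0
Move 3: B@(1,1) -> caps B=0 W=0
Move 4: W@(3,2) -> caps B=0 W=0
Move 5: B@(3,1) -> caps B=0 W=0
Move 6: W@(0,3) -> caps B=0 W=0
Move 7: B@(1,3) -> caps B=1 W=0
Move 8: W@(3,0) -> caps B=1 W=1
Move 9: B@(0,0) -> caps B=1 W=1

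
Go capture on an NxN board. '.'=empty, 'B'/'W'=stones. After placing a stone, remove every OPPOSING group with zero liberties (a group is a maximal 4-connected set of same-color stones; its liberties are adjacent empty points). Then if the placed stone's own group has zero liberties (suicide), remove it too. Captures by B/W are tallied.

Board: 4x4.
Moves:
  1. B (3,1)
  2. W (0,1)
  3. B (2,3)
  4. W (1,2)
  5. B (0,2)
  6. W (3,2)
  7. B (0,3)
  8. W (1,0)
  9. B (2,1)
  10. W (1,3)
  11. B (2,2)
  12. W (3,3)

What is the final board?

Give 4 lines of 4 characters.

Move 1: B@(3,1) -> caps B=0 W=0
Move 2: W@(0,1) -> caps B=0 W=0
Move 3: B@(2,3) -> caps B=0 W=0
Move 4: W@(1,2) -> caps B=0 W=0
Move 5: B@(0,2) -> caps B=0 W=0
Move 6: W@(3,2) -> caps B=0 W=0
Move 7: B@(0,3) -> caps B=0 W=0
Move 8: W@(1,0) -> caps B=0 W=0
Move 9: B@(2,1) -> caps B=0 W=0
Move 10: W@(1,3) -> caps B=0 W=2
Move 11: B@(2,2) -> caps B=0 W=2
Move 12: W@(3,3) -> caps B=0 W=2

Answer: .W..
W.WW
.BBB
.B..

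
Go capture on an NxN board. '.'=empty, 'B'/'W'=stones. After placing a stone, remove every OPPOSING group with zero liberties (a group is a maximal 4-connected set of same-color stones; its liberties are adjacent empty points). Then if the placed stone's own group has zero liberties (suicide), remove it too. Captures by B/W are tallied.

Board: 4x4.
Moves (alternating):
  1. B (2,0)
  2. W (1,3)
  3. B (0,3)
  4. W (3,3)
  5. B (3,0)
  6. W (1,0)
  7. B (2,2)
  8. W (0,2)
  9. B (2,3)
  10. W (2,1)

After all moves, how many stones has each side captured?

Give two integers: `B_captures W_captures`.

Move 1: B@(2,0) -> caps B=0 W=0
Move 2: W@(1,3) -> caps B=0 W=0
Move 3: B@(0,3) -> caps B=0 W=0
Move 4: W@(3,3) -> caps B=0 W=0
Move 5: B@(3,0) -> caps B=0 W=0
Move 6: W@(1,0) -> caps B=0 W=0
Move 7: B@(2,2) -> caps B=0 W=0
Move 8: W@(0,2) -> caps B=0 W=1
Move 9: B@(2,3) -> caps B=0 W=1
Move 10: W@(2,1) -> caps B=0 W=1

Answer: 0 1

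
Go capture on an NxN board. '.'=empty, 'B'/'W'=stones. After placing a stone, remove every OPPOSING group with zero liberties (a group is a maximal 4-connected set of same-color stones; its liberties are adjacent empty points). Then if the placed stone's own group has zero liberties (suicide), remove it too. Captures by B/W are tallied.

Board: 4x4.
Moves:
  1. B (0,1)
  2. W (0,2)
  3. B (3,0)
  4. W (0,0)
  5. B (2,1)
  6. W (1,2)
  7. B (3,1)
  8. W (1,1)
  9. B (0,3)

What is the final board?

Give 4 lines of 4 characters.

Move 1: B@(0,1) -> caps B=0 W=0
Move 2: W@(0,2) -> caps B=0 W=0
Move 3: B@(3,0) -> caps B=0 W=0
Move 4: W@(0,0) -> caps B=0 W=0
Move 5: B@(2,1) -> caps B=0 W=0
Move 6: W@(1,2) -> caps B=0 W=0
Move 7: B@(3,1) -> caps B=0 W=0
Move 8: W@(1,1) -> caps B=0 W=1
Move 9: B@(0,3) -> caps B=0 W=1

Answer: W.WB
.WW.
.B..
BB..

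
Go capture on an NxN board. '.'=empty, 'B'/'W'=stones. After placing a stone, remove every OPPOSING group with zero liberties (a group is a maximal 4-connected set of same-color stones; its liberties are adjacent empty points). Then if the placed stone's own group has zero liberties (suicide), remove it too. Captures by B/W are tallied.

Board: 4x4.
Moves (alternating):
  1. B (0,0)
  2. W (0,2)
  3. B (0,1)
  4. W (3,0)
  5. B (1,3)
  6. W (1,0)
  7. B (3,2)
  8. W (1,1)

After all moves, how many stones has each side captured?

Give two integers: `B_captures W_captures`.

Answer: 0 2

Derivation:
Move 1: B@(0,0) -> caps B=0 W=0
Move 2: W@(0,2) -> caps B=0 W=0
Move 3: B@(0,1) -> caps B=0 W=0
Move 4: W@(3,0) -> caps B=0 W=0
Move 5: B@(1,3) -> caps B=0 W=0
Move 6: W@(1,0) -> caps B=0 W=0
Move 7: B@(3,2) -> caps B=0 W=0
Move 8: W@(1,1) -> caps B=0 W=2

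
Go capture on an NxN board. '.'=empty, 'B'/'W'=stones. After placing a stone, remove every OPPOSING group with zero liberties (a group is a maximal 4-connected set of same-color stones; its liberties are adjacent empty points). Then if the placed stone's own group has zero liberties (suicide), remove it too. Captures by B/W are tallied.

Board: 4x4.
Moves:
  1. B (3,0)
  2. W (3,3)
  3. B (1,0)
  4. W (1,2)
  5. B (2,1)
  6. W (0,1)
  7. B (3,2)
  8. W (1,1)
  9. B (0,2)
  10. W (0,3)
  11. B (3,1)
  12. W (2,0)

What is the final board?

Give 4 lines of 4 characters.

Answer: .W.W
BWW.
.B..
BBBW

Derivation:
Move 1: B@(3,0) -> caps B=0 W=0
Move 2: W@(3,3) -> caps B=0 W=0
Move 3: B@(1,0) -> caps B=0 W=0
Move 4: W@(1,2) -> caps B=0 W=0
Move 5: B@(2,1) -> caps B=0 W=0
Move 6: W@(0,1) -> caps B=0 W=0
Move 7: B@(3,2) -> caps B=0 W=0
Move 8: W@(1,1) -> caps B=0 W=0
Move 9: B@(0,2) -> caps B=0 W=0
Move 10: W@(0,3) -> caps B=0 W=1
Move 11: B@(3,1) -> caps B=0 W=1
Move 12: W@(2,0) -> caps B=0 W=1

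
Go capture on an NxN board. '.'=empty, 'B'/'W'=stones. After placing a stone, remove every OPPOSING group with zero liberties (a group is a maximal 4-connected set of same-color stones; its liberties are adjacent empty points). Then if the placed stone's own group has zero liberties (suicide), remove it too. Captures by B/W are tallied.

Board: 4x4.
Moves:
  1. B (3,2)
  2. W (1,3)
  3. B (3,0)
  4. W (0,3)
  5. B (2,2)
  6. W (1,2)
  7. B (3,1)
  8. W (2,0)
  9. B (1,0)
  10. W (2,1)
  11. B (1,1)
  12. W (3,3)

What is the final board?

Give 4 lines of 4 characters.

Answer: ...W
BBWW
..B.
BBBW

Derivation:
Move 1: B@(3,2) -> caps B=0 W=0
Move 2: W@(1,3) -> caps B=0 W=0
Move 3: B@(3,0) -> caps B=0 W=0
Move 4: W@(0,3) -> caps B=0 W=0
Move 5: B@(2,2) -> caps B=0 W=0
Move 6: W@(1,2) -> caps B=0 W=0
Move 7: B@(3,1) -> caps B=0 W=0
Move 8: W@(2,0) -> caps B=0 W=0
Move 9: B@(1,0) -> caps B=0 W=0
Move 10: W@(2,1) -> caps B=0 W=0
Move 11: B@(1,1) -> caps B=2 W=0
Move 12: W@(3,3) -> caps B=2 W=0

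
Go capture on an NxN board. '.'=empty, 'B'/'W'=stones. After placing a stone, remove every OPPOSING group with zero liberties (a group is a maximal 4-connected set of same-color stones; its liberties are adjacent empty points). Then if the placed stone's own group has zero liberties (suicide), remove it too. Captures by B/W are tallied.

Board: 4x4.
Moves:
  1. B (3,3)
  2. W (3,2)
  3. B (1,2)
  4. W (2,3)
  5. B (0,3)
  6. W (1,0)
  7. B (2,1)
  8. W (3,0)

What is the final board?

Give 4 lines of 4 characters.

Answer: ...B
W.B.
.B.W
W.W.

Derivation:
Move 1: B@(3,3) -> caps B=0 W=0
Move 2: W@(3,2) -> caps B=0 W=0
Move 3: B@(1,2) -> caps B=0 W=0
Move 4: W@(2,3) -> caps B=0 W=1
Move 5: B@(0,3) -> caps B=0 W=1
Move 6: W@(1,0) -> caps B=0 W=1
Move 7: B@(2,1) -> caps B=0 W=1
Move 8: W@(3,0) -> caps B=0 W=1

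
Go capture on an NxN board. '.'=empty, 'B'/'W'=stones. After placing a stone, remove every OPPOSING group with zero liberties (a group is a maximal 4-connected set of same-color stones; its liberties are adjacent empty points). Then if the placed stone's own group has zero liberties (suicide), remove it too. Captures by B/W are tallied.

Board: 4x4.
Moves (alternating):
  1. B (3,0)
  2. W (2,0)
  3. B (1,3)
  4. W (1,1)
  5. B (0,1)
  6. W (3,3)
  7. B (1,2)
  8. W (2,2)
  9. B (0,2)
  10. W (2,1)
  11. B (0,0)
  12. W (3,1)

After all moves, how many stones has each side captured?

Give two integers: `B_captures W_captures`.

Answer: 0 1

Derivation:
Move 1: B@(3,0) -> caps B=0 W=0
Move 2: W@(2,0) -> caps B=0 W=0
Move 3: B@(1,3) -> caps B=0 W=0
Move 4: W@(1,1) -> caps B=0 W=0
Move 5: B@(0,1) -> caps B=0 W=0
Move 6: W@(3,3) -> caps B=0 W=0
Move 7: B@(1,2) -> caps B=0 W=0
Move 8: W@(2,2) -> caps B=0 W=0
Move 9: B@(0,2) -> caps B=0 W=0
Move 10: W@(2,1) -> caps B=0 W=0
Move 11: B@(0,0) -> caps B=0 W=0
Move 12: W@(3,1) -> caps B=0 W=1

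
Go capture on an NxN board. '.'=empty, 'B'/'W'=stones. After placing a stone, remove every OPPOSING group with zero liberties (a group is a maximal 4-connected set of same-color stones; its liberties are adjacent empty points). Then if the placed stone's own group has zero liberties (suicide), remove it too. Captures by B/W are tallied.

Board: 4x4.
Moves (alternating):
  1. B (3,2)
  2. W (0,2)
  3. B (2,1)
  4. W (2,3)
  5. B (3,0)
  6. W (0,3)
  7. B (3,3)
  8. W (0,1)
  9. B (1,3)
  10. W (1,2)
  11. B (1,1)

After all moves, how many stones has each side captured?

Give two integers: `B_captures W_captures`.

Move 1: B@(3,2) -> caps B=0 W=0
Move 2: W@(0,2) -> caps B=0 W=0
Move 3: B@(2,1) -> caps B=0 W=0
Move 4: W@(2,3) -> caps B=0 W=0
Move 5: B@(3,0) -> caps B=0 W=0
Move 6: W@(0,3) -> caps B=0 W=0
Move 7: B@(3,3) -> caps B=0 W=0
Move 8: W@(0,1) -> caps B=0 W=0
Move 9: B@(1,3) -> caps B=0 W=0
Move 10: W@(1,2) -> caps B=0 W=1
Move 11: B@(1,1) -> caps B=0 W=1

Answer: 0 1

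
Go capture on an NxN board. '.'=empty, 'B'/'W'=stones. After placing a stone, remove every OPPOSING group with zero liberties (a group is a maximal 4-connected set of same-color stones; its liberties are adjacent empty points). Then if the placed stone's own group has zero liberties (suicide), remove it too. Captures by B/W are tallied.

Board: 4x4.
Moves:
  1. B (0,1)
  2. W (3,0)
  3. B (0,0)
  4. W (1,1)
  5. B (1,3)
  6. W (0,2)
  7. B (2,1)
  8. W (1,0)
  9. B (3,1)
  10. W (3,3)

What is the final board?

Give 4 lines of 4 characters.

Move 1: B@(0,1) -> caps B=0 W=0
Move 2: W@(3,0) -> caps B=0 W=0
Move 3: B@(0,0) -> caps B=0 W=0
Move 4: W@(1,1) -> caps B=0 W=0
Move 5: B@(1,3) -> caps B=0 W=0
Move 6: W@(0,2) -> caps B=0 W=0
Move 7: B@(2,1) -> caps B=0 W=0
Move 8: W@(1,0) -> caps B=0 W=2
Move 9: B@(3,1) -> caps B=0 W=2
Move 10: W@(3,3) -> caps B=0 W=2

Answer: ..W.
WW.B
.B..
WB.W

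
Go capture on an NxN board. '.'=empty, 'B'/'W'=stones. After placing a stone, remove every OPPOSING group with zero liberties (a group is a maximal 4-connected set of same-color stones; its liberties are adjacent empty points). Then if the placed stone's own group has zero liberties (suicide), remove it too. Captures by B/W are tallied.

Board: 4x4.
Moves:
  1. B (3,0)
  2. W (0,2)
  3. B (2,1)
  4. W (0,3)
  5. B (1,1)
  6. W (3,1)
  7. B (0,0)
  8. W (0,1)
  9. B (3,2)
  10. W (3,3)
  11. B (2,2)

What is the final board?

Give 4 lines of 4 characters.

Move 1: B@(3,0) -> caps B=0 W=0
Move 2: W@(0,2) -> caps B=0 W=0
Move 3: B@(2,1) -> caps B=0 W=0
Move 4: W@(0,3) -> caps B=0 W=0
Move 5: B@(1,1) -> caps B=0 W=0
Move 6: W@(3,1) -> caps B=0 W=0
Move 7: B@(0,0) -> caps B=0 W=0
Move 8: W@(0,1) -> caps B=0 W=0
Move 9: B@(3,2) -> caps B=1 W=0
Move 10: W@(3,3) -> caps B=1 W=0
Move 11: B@(2,2) -> caps B=1 W=0

Answer: BWWW
.B..
.BB.
B.BW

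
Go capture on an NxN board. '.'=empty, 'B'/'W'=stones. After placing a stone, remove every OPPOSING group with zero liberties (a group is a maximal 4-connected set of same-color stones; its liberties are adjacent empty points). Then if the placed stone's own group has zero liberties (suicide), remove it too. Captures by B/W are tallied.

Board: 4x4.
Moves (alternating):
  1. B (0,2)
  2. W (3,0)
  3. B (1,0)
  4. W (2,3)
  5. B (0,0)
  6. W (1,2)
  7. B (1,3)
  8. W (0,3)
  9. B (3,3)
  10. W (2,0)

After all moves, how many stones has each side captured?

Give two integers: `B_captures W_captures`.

Answer: 0 1

Derivation:
Move 1: B@(0,2) -> caps B=0 W=0
Move 2: W@(3,0) -> caps B=0 W=0
Move 3: B@(1,0) -> caps B=0 W=0
Move 4: W@(2,3) -> caps B=0 W=0
Move 5: B@(0,0) -> caps B=0 W=0
Move 6: W@(1,2) -> caps B=0 W=0
Move 7: B@(1,3) -> caps B=0 W=0
Move 8: W@(0,3) -> caps B=0 W=1
Move 9: B@(3,3) -> caps B=0 W=1
Move 10: W@(2,0) -> caps B=0 W=1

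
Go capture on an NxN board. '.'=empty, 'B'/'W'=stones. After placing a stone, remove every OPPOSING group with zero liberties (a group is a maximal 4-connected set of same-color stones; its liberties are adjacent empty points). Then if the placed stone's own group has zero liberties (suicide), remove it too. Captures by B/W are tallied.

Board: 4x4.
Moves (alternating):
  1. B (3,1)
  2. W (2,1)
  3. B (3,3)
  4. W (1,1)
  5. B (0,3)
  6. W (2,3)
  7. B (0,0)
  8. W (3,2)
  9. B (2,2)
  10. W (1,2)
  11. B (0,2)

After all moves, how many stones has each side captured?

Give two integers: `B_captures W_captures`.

Move 1: B@(3,1) -> caps B=0 W=0
Move 2: W@(2,1) -> caps B=0 W=0
Move 3: B@(3,3) -> caps B=0 W=0
Move 4: W@(1,1) -> caps B=0 W=0
Move 5: B@(0,3) -> caps B=0 W=0
Move 6: W@(2,3) -> caps B=0 W=0
Move 7: B@(0,0) -> caps B=0 W=0
Move 8: W@(3,2) -> caps B=0 W=1
Move 9: B@(2,2) -> caps B=0 W=1
Move 10: W@(1,2) -> caps B=0 W=2
Move 11: B@(0,2) -> caps B=0 W=2

Answer: 0 2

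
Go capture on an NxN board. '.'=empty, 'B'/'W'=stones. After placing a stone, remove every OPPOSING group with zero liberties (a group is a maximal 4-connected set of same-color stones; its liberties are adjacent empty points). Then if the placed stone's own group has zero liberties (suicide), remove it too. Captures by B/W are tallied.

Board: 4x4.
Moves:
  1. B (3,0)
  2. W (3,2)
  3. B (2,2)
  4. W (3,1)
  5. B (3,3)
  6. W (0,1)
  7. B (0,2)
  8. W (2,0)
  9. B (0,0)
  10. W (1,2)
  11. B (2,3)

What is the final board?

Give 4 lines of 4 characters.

Answer: BWB.
..W.
W.BB
.WWB

Derivation:
Move 1: B@(3,0) -> caps B=0 W=0
Move 2: W@(3,2) -> caps B=0 W=0
Move 3: B@(2,2) -> caps B=0 W=0
Move 4: W@(3,1) -> caps B=0 W=0
Move 5: B@(3,3) -> caps B=0 W=0
Move 6: W@(0,1) -> caps B=0 W=0
Move 7: B@(0,2) -> caps B=0 W=0
Move 8: W@(2,0) -> caps B=0 W=1
Move 9: B@(0,0) -> caps B=0 W=1
Move 10: W@(1,2) -> caps B=0 W=1
Move 11: B@(2,3) -> caps B=0 W=1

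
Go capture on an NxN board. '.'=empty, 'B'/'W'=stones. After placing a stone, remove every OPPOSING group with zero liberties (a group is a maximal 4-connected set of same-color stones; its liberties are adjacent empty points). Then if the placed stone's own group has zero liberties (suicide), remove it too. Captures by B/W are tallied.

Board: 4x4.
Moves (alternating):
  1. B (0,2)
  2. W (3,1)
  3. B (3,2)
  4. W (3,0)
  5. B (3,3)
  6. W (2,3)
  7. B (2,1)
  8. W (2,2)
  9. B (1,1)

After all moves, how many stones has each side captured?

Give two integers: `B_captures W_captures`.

Move 1: B@(0,2) -> caps B=0 W=0
Move 2: W@(3,1) -> caps B=0 W=0
Move 3: B@(3,2) -> caps B=0 W=0
Move 4: W@(3,0) -> caps B=0 W=0
Move 5: B@(3,3) -> caps B=0 W=0
Move 6: W@(2,3) -> caps B=0 W=0
Move 7: B@(2,1) -> caps B=0 W=0
Move 8: W@(2,2) -> caps B=0 W=2
Move 9: B@(1,1) -> caps B=0 W=2

Answer: 0 2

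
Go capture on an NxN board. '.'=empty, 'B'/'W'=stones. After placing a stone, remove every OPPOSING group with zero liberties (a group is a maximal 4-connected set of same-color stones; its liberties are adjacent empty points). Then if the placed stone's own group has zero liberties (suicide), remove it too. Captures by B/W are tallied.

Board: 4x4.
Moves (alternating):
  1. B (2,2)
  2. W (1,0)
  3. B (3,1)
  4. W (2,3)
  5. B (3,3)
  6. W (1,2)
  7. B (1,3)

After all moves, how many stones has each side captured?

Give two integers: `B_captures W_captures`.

Move 1: B@(2,2) -> caps B=0 W=0
Move 2: W@(1,0) -> caps B=0 W=0
Move 3: B@(3,1) -> caps B=0 W=0
Move 4: W@(2,3) -> caps B=0 W=0
Move 5: B@(3,3) -> caps B=0 W=0
Move 6: W@(1,2) -> caps B=0 W=0
Move 7: B@(1,3) -> caps B=1 W=0

Answer: 1 0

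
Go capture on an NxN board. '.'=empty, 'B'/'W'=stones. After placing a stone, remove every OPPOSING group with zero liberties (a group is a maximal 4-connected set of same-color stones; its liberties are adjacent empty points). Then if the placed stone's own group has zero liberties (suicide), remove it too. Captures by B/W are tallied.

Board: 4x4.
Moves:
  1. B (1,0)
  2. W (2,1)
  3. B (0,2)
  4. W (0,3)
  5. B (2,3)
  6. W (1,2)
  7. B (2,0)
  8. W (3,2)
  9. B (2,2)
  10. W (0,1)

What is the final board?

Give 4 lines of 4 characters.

Move 1: B@(1,0) -> caps B=0 W=0
Move 2: W@(2,1) -> caps B=0 W=0
Move 3: B@(0,2) -> caps B=0 W=0
Move 4: W@(0,3) -> caps B=0 W=0
Move 5: B@(2,3) -> caps B=0 W=0
Move 6: W@(1,2) -> caps B=0 W=0
Move 7: B@(2,0) -> caps B=0 W=0
Move 8: W@(3,2) -> caps B=0 W=0
Move 9: B@(2,2) -> caps B=0 W=0
Move 10: W@(0,1) -> caps B=0 W=1

Answer: .W.W
B.W.
BWBB
..W.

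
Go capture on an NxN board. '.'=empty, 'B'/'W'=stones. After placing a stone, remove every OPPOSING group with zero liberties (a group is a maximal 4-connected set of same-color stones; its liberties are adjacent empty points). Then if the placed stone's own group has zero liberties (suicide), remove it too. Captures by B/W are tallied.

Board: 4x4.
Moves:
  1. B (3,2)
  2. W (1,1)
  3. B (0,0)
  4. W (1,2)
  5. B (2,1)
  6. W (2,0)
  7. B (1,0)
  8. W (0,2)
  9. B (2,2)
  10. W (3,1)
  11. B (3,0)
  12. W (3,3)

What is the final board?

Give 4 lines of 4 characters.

Answer: B.W.
BWW.
.BB.
B.BW

Derivation:
Move 1: B@(3,2) -> caps B=0 W=0
Move 2: W@(1,1) -> caps B=0 W=0
Move 3: B@(0,0) -> caps B=0 W=0
Move 4: W@(1,2) -> caps B=0 W=0
Move 5: B@(2,1) -> caps B=0 W=0
Move 6: W@(2,0) -> caps B=0 W=0
Move 7: B@(1,0) -> caps B=0 W=0
Move 8: W@(0,2) -> caps B=0 W=0
Move 9: B@(2,2) -> caps B=0 W=0
Move 10: W@(3,1) -> caps B=0 W=0
Move 11: B@(3,0) -> caps B=2 W=0
Move 12: W@(3,3) -> caps B=2 W=0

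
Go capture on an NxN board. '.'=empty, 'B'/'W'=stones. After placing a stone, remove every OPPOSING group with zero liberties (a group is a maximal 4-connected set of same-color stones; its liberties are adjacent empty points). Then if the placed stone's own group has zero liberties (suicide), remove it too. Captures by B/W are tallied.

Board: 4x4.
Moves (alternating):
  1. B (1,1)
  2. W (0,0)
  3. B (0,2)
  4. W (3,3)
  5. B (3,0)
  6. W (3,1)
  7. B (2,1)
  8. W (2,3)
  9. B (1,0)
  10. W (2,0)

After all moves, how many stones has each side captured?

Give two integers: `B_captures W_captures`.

Answer: 0 1

Derivation:
Move 1: B@(1,1) -> caps B=0 W=0
Move 2: W@(0,0) -> caps B=0 W=0
Move 3: B@(0,2) -> caps B=0 W=0
Move 4: W@(3,3) -> caps B=0 W=0
Move 5: B@(3,0) -> caps B=0 W=0
Move 6: W@(3,1) -> caps B=0 W=0
Move 7: B@(2,1) -> caps B=0 W=0
Move 8: W@(2,3) -> caps B=0 W=0
Move 9: B@(1,0) -> caps B=0 W=0
Move 10: W@(2,0) -> caps B=0 W=1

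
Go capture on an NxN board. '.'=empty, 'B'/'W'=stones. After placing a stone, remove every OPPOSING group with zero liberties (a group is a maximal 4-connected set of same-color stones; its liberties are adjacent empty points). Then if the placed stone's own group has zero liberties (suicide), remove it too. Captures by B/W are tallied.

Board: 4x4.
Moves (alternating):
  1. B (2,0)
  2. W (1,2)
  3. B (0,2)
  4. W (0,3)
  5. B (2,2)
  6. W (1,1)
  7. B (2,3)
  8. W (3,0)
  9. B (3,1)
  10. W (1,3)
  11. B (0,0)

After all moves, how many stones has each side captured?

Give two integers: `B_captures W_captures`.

Move 1: B@(2,0) -> caps B=0 W=0
Move 2: W@(1,2) -> caps B=0 W=0
Move 3: B@(0,2) -> caps B=0 W=0
Move 4: W@(0,3) -> caps B=0 W=0
Move 5: B@(2,2) -> caps B=0 W=0
Move 6: W@(1,1) -> caps B=0 W=0
Move 7: B@(2,3) -> caps B=0 W=0
Move 8: W@(3,0) -> caps B=0 W=0
Move 9: B@(3,1) -> caps B=1 W=0
Move 10: W@(1,3) -> caps B=1 W=0
Move 11: B@(0,0) -> caps B=1 W=0

Answer: 1 0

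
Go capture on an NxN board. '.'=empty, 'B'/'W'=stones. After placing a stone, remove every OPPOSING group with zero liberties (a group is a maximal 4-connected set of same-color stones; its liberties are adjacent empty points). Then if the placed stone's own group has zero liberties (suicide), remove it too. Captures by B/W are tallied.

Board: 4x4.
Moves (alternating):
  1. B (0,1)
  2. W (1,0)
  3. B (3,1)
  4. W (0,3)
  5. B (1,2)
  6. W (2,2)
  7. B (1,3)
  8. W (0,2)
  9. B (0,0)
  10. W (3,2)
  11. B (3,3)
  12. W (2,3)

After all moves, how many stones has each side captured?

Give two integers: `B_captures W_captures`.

Move 1: B@(0,1) -> caps B=0 W=0
Move 2: W@(1,0) -> caps B=0 W=0
Move 3: B@(3,1) -> caps B=0 W=0
Move 4: W@(0,3) -> caps B=0 W=0
Move 5: B@(1,2) -> caps B=0 W=0
Move 6: W@(2,2) -> caps B=0 W=0
Move 7: B@(1,3) -> caps B=0 W=0
Move 8: W@(0,2) -> caps B=0 W=0
Move 9: B@(0,0) -> caps B=0 W=0
Move 10: W@(3,2) -> caps B=0 W=0
Move 11: B@(3,3) -> caps B=0 W=0
Move 12: W@(2,3) -> caps B=0 W=1

Answer: 0 1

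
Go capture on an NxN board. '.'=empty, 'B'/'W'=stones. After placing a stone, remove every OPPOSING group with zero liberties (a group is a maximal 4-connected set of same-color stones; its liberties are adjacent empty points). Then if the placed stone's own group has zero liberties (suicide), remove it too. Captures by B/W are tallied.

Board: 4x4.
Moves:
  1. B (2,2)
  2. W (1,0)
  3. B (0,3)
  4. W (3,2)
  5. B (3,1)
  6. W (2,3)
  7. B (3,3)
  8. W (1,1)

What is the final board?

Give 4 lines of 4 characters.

Move 1: B@(2,2) -> caps B=0 W=0
Move 2: W@(1,0) -> caps B=0 W=0
Move 3: B@(0,3) -> caps B=0 W=0
Move 4: W@(3,2) -> caps B=0 W=0
Move 5: B@(3,1) -> caps B=0 W=0
Move 6: W@(2,3) -> caps B=0 W=0
Move 7: B@(3,3) -> caps B=1 W=0
Move 8: W@(1,1) -> caps B=1 W=0

Answer: ...B
WW..
..BW
.B.B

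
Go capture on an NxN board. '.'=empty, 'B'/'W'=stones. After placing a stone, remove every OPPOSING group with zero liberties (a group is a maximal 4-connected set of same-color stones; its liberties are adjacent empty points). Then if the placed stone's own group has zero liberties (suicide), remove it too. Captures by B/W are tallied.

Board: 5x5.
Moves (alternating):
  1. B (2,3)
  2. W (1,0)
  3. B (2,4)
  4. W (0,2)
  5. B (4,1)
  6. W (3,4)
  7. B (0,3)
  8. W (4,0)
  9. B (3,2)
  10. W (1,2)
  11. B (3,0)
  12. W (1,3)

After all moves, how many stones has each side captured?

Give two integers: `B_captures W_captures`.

Move 1: B@(2,3) -> caps B=0 W=0
Move 2: W@(1,0) -> caps B=0 W=0
Move 3: B@(2,4) -> caps B=0 W=0
Move 4: W@(0,2) -> caps B=0 W=0
Move 5: B@(4,1) -> caps B=0 W=0
Move 6: W@(3,4) -> caps B=0 W=0
Move 7: B@(0,3) -> caps B=0 W=0
Move 8: W@(4,0) -> caps B=0 W=0
Move 9: B@(3,2) -> caps B=0 W=0
Move 10: W@(1,2) -> caps B=0 W=0
Move 11: B@(3,0) -> caps B=1 W=0
Move 12: W@(1,3) -> caps B=1 W=0

Answer: 1 0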